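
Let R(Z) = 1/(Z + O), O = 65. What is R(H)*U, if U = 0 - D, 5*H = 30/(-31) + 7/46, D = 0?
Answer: 0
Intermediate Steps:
H = -1163/7130 (H = (30/(-31) + 7/46)/5 = (30*(-1/31) + 7*(1/46))/5 = (-30/31 + 7/46)/5 = (1/5)*(-1163/1426) = -1163/7130 ≈ -0.16311)
R(Z) = 1/(65 + Z) (R(Z) = 1/(Z + 65) = 1/(65 + Z))
U = 0 (U = 0 - 1*0 = 0 + 0 = 0)
R(H)*U = 0/(65 - 1163/7130) = 0/(462287/7130) = (7130/462287)*0 = 0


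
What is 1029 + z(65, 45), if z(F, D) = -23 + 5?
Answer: 1011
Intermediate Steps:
z(F, D) = -18
1029 + z(65, 45) = 1029 - 18 = 1011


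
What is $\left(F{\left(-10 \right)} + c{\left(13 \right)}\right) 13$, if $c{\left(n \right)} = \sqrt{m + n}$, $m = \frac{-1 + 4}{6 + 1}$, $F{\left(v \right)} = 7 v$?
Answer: $-910 + \frac{13 \sqrt{658}}{7} \approx -862.36$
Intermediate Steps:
$m = \frac{3}{7} \approx 0.42857$
$c{\left(n \right)} = \sqrt{\frac{3}{7} + n}$
$\left(F{\left(-10 \right)} + c{\left(13 \right)}\right) 13 = \left(7 \left(-10\right) + \frac{\sqrt{21 + 49 \cdot 13}}{7}\right) 13 = \left(-70 + \frac{\sqrt{21 + 637}}{7}\right) 13 = \left(-70 + \frac{\sqrt{658}}{7}\right) 13 = -910 + \frac{13 \sqrt{658}}{7}$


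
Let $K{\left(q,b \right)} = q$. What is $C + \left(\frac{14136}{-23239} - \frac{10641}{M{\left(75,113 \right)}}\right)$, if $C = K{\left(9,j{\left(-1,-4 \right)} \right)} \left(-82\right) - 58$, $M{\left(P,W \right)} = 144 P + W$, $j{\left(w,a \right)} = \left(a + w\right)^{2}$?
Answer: $- \frac{202272889139}{253607207} \approx -797.58$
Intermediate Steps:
$M{\left(P,W \right)} = W + 144 P$
$C = -796$ ($C = 9 \left(-82\right) - 58 = -738 - 58 = -796$)
$C + \left(\frac{14136}{-23239} - \frac{10641}{M{\left(75,113 \right)}}\right) = -796 + \left(\frac{14136}{-23239} - \frac{10641}{113 + 144 \cdot 75}\right) = -796 + \left(14136 \left(- \frac{1}{23239}\right) - \frac{10641}{113 + 10800}\right) = -796 - \left(\frac{14136}{23239} + \frac{10641}{10913}\right) = -796 - \frac{401552367}{253607207} = - \frac{202272889139}{253607207}$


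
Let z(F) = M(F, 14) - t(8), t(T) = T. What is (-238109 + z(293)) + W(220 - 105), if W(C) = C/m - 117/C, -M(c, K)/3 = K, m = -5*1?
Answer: -27391047/115 ≈ -2.3818e+5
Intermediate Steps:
m = -5
M(c, K) = -3*K
W(C) = -117/C - C/5 (W(C) = C/(-5) - 117/C = C*(-⅕) - 117/C = -C/5 - 117/C = -117/C - C/5)
z(F) = -50 (z(F) = -3*14 - 1*8 = -42 - 8 = -50)
(-238109 + z(293)) + W(220 - 105) = (-238109 - 50) + (-117/(220 - 105) - (220 - 105)/5) = -238159 + (-117/115 - ⅕*115) = -238159 + (-117*1/115 - 23) = -238159 + (-117/115 - 23) = -238159 - 2762/115 = -27391047/115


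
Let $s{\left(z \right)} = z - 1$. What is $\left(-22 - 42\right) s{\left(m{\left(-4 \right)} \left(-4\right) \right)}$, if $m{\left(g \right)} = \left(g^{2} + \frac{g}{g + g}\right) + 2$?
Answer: $4800$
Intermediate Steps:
$m{\left(g \right)} = \frac{5}{2} + g^{2}$ ($m{\left(g \right)} = \left(g^{2} + \frac{g}{2 g}\right) + 2 = \left(g^{2} + \frac{1}{2 g} g\right) + 2 = \left(g^{2} + \frac{1}{2}\right) + 2 = \left(\frac{1}{2} + g^{2}\right) + 2 = \frac{5}{2} + g^{2}$)
$s{\left(z \right)} = -1 + z$ ($s{\left(z \right)} = z - 1 = -1 + z$)
$\left(-22 - 42\right) s{\left(m{\left(-4 \right)} \left(-4\right) \right)} = \left(-22 - 42\right) \left(-1 + \left(\frac{5}{2} + \left(-4\right)^{2}\right) \left(-4\right)\right) = \left(-22 - 42\right) \left(-1 + \left(\frac{5}{2} + 16\right) \left(-4\right)\right) = - 64 \left(-1 + \frac{37}{2} \left(-4\right)\right) = - 64 \left(-1 - 74\right) = \left(-64\right) \left(-75\right) = 4800$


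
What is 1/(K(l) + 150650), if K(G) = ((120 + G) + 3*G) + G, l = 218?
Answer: 1/151860 ≈ 6.5850e-6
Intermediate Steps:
K(G) = 120 + 5*G (K(G) = (120 + 4*G) + G = 120 + 5*G)
1/(K(l) + 150650) = 1/((120 + 5*218) + 150650) = 1/((120 + 1090) + 150650) = 1/(1210 + 150650) = 1/151860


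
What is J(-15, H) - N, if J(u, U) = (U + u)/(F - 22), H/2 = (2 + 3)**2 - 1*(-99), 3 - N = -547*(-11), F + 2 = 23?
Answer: 5781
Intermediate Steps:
F = 21 (F = -2 + 23 = 21)
N = -6014 (N = 3 - (-547)*(-11) = 3 - 1*6017 = 3 - 6017 = -6014)
H = 248 (H = 2*((2 + 3)**2 - 1*(-99)) = 2*(5**2 + 99) = 2*(25 + 99) = 2*124 = 248)
J(u, U) = -U - u (J(u, U) = (U + u)/(21 - 22) = (U + u)/(-1) = (U + u)*(-1) = -U - u)
J(-15, H) - N = (-1*248 - 1*(-15)) - 1*(-6014) = (-248 + 15) + 6014 = -233 + 6014 = 5781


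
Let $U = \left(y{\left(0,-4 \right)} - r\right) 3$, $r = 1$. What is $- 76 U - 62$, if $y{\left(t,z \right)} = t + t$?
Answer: $166$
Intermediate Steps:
$y{\left(t,z \right)} = 2 t$
$U = -3$ ($U = \left(2 \cdot 0 - 1\right) 3 = \left(0 - 1\right) 3 = \left(-1\right) 3 = -3$)
$- 76 U - 62 = \left(-76\right) \left(-3\right) - 62 = 228 - 62 = 166$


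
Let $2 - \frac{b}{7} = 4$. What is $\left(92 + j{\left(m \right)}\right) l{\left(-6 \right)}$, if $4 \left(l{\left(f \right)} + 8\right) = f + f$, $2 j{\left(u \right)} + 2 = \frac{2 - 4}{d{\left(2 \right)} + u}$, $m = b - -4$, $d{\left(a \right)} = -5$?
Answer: $- \frac{15026}{15} \approx -1001.7$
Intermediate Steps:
$b = -14$ ($b = 14 - 28 = -14$)
$m = -10$ ($m = -14 - -4 = -14 + 4 = -10$)
$j{\left(u \right)} = -1 - \frac{1}{-5 + u}$ ($j{\left(u \right)} = -1 + \frac{\left(2 - 4\right) \frac{1}{-5 + u}}{2} = -1 + \frac{\left(-2\right) \frac{1}{-5 + u}}{2} = -1 - \frac{1}{-5 + u}$)
$l{\left(f \right)} = -8 + \frac{f}{2}$ ($l{\left(f \right)} = -8 + \frac{f + f}{4} = -8 + \frac{2 f}{4} = -8 + \frac{f}{2}$)
$\left(92 + j{\left(m \right)}\right) l{\left(-6 \right)} = \left(92 + \frac{4 - -10}{-5 - 10}\right) \left(-8 + \frac{1}{2} \left(-6\right)\right) = \left(92 + \frac{4 + 10}{-15}\right) \left(-8 - 3\right) = \left(92 - \frac{14}{15}\right) \left(-11\right) = \frac{1366}{15} \left(-11\right) = - \frac{15026}{15}$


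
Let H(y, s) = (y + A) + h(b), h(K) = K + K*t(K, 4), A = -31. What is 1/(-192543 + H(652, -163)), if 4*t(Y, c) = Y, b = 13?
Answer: -4/767467 ≈ -5.2120e-6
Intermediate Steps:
t(Y, c) = Y/4
h(K) = K + K²/4 (h(K) = K + K*(K/4) = K + K²/4)
H(y, s) = 97/4 + y (H(y, s) = (y - 31) + (¼)*13*(4 + 13) = (-31 + y) + (¼)*13*17 = (-31 + y) + 221/4 = 97/4 + y)
1/(-192543 + H(652, -163)) = 1/(-192543 + (97/4 + 652)) = 1/(-192543 + 2705/4) = 1/(-767467/4) = -4/767467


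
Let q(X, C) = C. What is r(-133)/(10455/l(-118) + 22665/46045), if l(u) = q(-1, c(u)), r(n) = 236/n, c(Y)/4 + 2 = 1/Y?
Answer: 343385192/251741378693 ≈ 0.0013640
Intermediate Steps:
c(Y) = -8 + 4/Y
l(u) = -8 + 4/u
r(-133)/(10455/l(-118) + 22665/46045) = (236/(-133))/(10455/(-8 + 4/(-118)) + 22665/46045) = (236*(-1/133))/(10455/(-8 + 4*(-1/118)) + 22665*(1/46045)) = -236/(133*(10455/(-8 - 2/59) + 4533/9209)) = -236/(133*(10455/(-474/59) + 4533/9209)) = -236/(133*(10455*(-59/474) + 4533/9209)) = -236/(133*(-205615/158 + 4533/9209)) = -236/(133*(-1892792321/1455022)) = -236/133*(-1455022/1892792321) = 343385192/251741378693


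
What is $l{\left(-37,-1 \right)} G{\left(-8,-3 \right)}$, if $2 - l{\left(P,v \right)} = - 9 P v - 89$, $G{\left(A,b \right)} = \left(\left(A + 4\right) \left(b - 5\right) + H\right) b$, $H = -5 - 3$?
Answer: $-30528$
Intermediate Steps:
$H = -8$
$G{\left(A,b \right)} = b \left(-8 + \left(-5 + b\right) \left(4 + A\right)\right)$ ($G{\left(A,b \right)} = \left(\left(A + 4\right) \left(b - 5\right) - 8\right) b = \left(\left(4 + A\right) \left(-5 + b\right) - 8\right) b = \left(\left(-5 + b\right) \left(4 + A\right) - 8\right) b = \left(-8 + \left(-5 + b\right) \left(4 + A\right)\right) b = b \left(-8 + \left(-5 + b\right) \left(4 + A\right)\right)$)
$l{\left(P,v \right)} = 91 + 9 P v$ ($l{\left(P,v \right)} = 2 - \left(- 9 P v - 89\right) = 2 - \left(-89 - 9 P v\right) = 2 + \left(89 + 9 P v\right) = 91 + 9 P v$)
$l{\left(-37,-1 \right)} G{\left(-8,-3 \right)} = \left(91 + 9 \left(-37\right) \left(-1\right)\right) \left(- 3 \left(-28 - -40 + 4 \left(-3\right) - -24\right)\right) = \left(91 + 333\right) \left(- 3 \left(-28 + 40 - 12 + 24\right)\right) = 424 \left(\left(-3\right) 24\right) = 424 \left(-72\right) = -30528$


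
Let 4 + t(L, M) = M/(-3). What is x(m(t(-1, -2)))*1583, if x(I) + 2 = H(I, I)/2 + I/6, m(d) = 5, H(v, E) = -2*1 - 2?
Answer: -30077/6 ≈ -5012.8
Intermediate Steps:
t(L, M) = -4 - M/3 (t(L, M) = -4 + M/(-3) = -4 + M*(-1/3) = -4 - M/3)
H(v, E) = -4 (H(v, E) = -2 - 2 = -4)
x(I) = -4 + I/6 (x(I) = -2 + (-4/2 + I/6) = -2 + (-4*1/2 + I*(1/6)) = -2 + (-2 + I/6) = -4 + I/6)
x(m(t(-1, -2)))*1583 = (-4 + (1/6)*5)*1583 = (-4 + 5/6)*1583 = -19/6*1583 = -30077/6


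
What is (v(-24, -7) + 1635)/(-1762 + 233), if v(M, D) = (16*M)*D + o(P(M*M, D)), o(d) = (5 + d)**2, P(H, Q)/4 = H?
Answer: -5335804/1529 ≈ -3489.7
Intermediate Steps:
P(H, Q) = 4*H
v(M, D) = (5 + 4*M**2)**2 + 16*D*M (v(M, D) = (16*M)*D + (5 + 4*(M*M))**2 = 16*D*M + (5 + 4*M**2)**2 = (5 + 4*M**2)**2 + 16*D*M)
(v(-24, -7) + 1635)/(-1762 + 233) = (((5 + 4*(-24)**2)**2 + 16*(-7)*(-24)) + 1635)/(-1762 + 233) = (((5 + 4*576)**2 + 2688) + 1635)/(-1529) = (((5 + 2304)**2 + 2688) + 1635)*(-1/1529) = ((2309**2 + 2688) + 1635)*(-1/1529) = ((5331481 + 2688) + 1635)*(-1/1529) = (5334169 + 1635)*(-1/1529) = 5335804*(-1/1529) = -5335804/1529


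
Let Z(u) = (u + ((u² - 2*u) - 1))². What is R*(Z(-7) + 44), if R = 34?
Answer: 104346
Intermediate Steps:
Z(u) = (-1 + u² - u)² (Z(u) = (u + (-1 + u² - 2*u))² = (-1 + u² - u)²)
R*(Z(-7) + 44) = 34*((1 - 7 - 1*(-7)²)² + 44) = 34*((1 - 7 - 1*49)² + 44) = 34*((1 - 7 - 49)² + 44) = 34*((-55)² + 44) = 34*(3025 + 44) = 34*3069 = 104346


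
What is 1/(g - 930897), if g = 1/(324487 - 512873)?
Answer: -188386/175367962243 ≈ -1.0742e-6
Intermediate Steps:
g = -1/188386 (g = 1/(-188386) = -1/188386 ≈ -5.3082e-6)
1/(g - 930897) = 1/(-1/188386 - 930897) = 1/(-175367962243/188386) = -188386/175367962243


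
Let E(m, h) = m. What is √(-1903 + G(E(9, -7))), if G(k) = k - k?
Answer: I*√1903 ≈ 43.623*I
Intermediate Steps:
G(k) = 0
√(-1903 + G(E(9, -7))) = √(-1903 + 0) = √(-1903) = I*√1903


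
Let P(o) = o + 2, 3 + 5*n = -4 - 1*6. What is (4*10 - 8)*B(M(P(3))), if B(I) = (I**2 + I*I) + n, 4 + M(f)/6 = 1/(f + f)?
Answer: 874016/25 ≈ 34961.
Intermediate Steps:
n = -13/5 (n = -3/5 + (-4 - 1*6)/5 = -3/5 + (-4 - 6)/5 = -3/5 + (1/5)*(-10) = -3/5 - 2 = -13/5 ≈ -2.6000)
P(o) = 2 + o
M(f) = -24 + 3/f (M(f) = -24 + 6/(f + f) = -24 + 6/((2*f)) = -24 + 6*(1/(2*f)) = -24 + 3/f)
B(I) = -13/5 + 2*I**2 (B(I) = (I**2 + I*I) - 13/5 = (I**2 + I**2) - 13/5 = 2*I**2 - 13/5 = -13/5 + 2*I**2)
(4*10 - 8)*B(M(P(3))) = (4*10 - 8)*(-13/5 + 2*(-24 + 3/(2 + 3))**2) = (40 - 8)*(-13/5 + 2*(-24 + 3/5)**2) = 32*(-13/5 + 2*(-24 + 3*(1/5))**2) = 32*(-13/5 + 2*(-24 + 3/5)**2) = 32*(-13/5 + 2*(-117/5)**2) = 32*(-13/5 + 2*(13689/25)) = 32*(-13/5 + 27378/25) = 32*(27313/25) = 874016/25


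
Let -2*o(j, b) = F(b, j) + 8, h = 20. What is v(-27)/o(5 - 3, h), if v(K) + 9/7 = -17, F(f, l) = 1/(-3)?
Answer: 768/161 ≈ 4.7702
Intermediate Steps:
F(f, l) = -⅓
o(j, b) = -23/6 (o(j, b) = -(-⅓ + 8)/2 = -½*23/3 = -23/6)
v(K) = -128/7 (v(K) = -9/7 - 17 = -128/7)
v(-27)/o(5 - 3, h) = -128/(7*(-23/6)) = -128/7*(-6/23) = 768/161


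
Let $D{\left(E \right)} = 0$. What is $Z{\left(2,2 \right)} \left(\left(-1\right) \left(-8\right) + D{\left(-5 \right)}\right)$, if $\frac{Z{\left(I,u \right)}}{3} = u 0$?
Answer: $0$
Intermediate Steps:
$Z{\left(I,u \right)} = 0$ ($Z{\left(I,u \right)} = 3 u 0 = 3 \cdot 0 = 0$)
$Z{\left(2,2 \right)} \left(\left(-1\right) \left(-8\right) + D{\left(-5 \right)}\right) = 0 \left(\left(-1\right) \left(-8\right) + 0\right) = 0 \left(8 + 0\right) = 0 \cdot 8 = 0$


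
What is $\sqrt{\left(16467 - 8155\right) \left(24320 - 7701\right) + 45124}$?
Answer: $2 \sqrt{34545563} \approx 11755.0$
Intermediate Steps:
$\sqrt{\left(16467 - 8155\right) \left(24320 - 7701\right) + 45124} = \sqrt{8312 \cdot 16619 + 45124} = \sqrt{138137128 + 45124} = \sqrt{138182252} = 2 \sqrt{34545563}$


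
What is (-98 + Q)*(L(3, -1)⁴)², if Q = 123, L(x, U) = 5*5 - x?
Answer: 1371896838400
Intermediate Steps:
L(x, U) = 25 - x
(-98 + Q)*(L(3, -1)⁴)² = (-98 + 123)*((25 - 1*3)⁴)² = 25*((25 - 3)⁴)² = 25*(22⁴)² = 25*234256² = 25*54875873536 = 1371896838400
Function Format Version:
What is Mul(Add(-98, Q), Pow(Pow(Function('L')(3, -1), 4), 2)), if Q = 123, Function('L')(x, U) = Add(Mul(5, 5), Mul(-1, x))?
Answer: 1371896838400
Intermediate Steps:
Function('L')(x, U) = Add(25, Mul(-1, x))
Mul(Add(-98, Q), Pow(Pow(Function('L')(3, -1), 4), 2)) = Mul(Add(-98, 123), Pow(Pow(Add(25, Mul(-1, 3)), 4), 2)) = Mul(25, Pow(Pow(Add(25, -3), 4), 2)) = Mul(25, Pow(Pow(22, 4), 2)) = Mul(25, Pow(234256, 2)) = Mul(25, 54875873536) = 1371896838400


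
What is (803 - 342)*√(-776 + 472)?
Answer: 1844*I*√19 ≈ 8037.8*I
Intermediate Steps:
(803 - 342)*√(-776 + 472) = 461*√(-304) = 461*(4*I*√19) = 1844*I*√19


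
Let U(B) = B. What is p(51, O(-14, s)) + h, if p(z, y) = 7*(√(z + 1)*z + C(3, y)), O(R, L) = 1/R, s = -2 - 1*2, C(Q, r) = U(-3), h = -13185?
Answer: -13206 + 714*√13 ≈ -10632.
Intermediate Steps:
C(Q, r) = -3
s = -4 (s = -2 - 2 = -4)
p(z, y) = -21 + 7*z*√(1 + z) (p(z, y) = 7*(√(z + 1)*z - 3) = 7*(√(1 + z)*z - 3) = 7*(z*√(1 + z) - 3) = 7*(-3 + z*√(1 + z)) = -21 + 7*z*√(1 + z))
p(51, O(-14, s)) + h = (-21 + 7*51*√(1 + 51)) - 13185 = (-21 + 7*51*√52) - 13185 = (-21 + 7*51*(2*√13)) - 13185 = (-21 + 714*√13) - 13185 = -13206 + 714*√13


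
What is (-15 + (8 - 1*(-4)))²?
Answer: 9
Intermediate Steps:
(-15 + (8 - 1*(-4)))² = (-15 + (8 + 4))² = (-15 + 12)² = (-3)² = 9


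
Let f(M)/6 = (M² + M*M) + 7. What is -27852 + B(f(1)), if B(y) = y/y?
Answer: -27851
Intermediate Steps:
f(M) = 42 + 12*M² (f(M) = 6*((M² + M*M) + 7) = 6*((M² + M²) + 7) = 6*(2*M² + 7) = 6*(7 + 2*M²) = 42 + 12*M²)
B(y) = 1
-27852 + B(f(1)) = -27852 + 1 = -27851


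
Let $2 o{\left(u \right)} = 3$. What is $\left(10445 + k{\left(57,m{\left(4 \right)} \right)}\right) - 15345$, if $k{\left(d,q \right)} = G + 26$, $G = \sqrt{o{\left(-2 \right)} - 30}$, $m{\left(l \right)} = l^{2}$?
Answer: $-4874 + \frac{i \sqrt{114}}{2} \approx -4874.0 + 5.3385 i$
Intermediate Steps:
$o{\left(u \right)} = \frac{3}{2}$ ($o{\left(u \right)} = \frac{1}{2} \cdot 3 = \frac{3}{2}$)
$G = \frac{i \sqrt{114}}{2}$ ($G = \sqrt{\frac{3}{2} - 30} = \sqrt{- \frac{57}{2}} = \frac{i \sqrt{114}}{2} \approx 5.3385 i$)
$k{\left(d,q \right)} = 26 + \frac{i \sqrt{114}}{2}$ ($k{\left(d,q \right)} = \frac{i \sqrt{114}}{2} + 26 = 26 + \frac{i \sqrt{114}}{2}$)
$\left(10445 + k{\left(57,m{\left(4 \right)} \right)}\right) - 15345 = \left(10445 + \left(26 + \frac{i \sqrt{114}}{2}\right)\right) - 15345 = \left(10471 + \frac{i \sqrt{114}}{2}\right) - 15345 = -4874 + \frac{i \sqrt{114}}{2}$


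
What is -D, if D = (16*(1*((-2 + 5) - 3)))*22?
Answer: 0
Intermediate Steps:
D = 0 (D = (16*(1*(3 - 3)))*22 = (16*(1*0))*22 = (16*0)*22 = 0*22 = 0)
-D = -1*0 = 0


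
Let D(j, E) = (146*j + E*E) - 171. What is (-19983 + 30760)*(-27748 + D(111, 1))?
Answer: -126220224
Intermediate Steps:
D(j, E) = -171 + E**2 + 146*j (D(j, E) = (146*j + E**2) - 171 = (E**2 + 146*j) - 171 = -171 + E**2 + 146*j)
(-19983 + 30760)*(-27748 + D(111, 1)) = (-19983 + 30760)*(-27748 + (-171 + 1**2 + 146*111)) = 10777*(-27748 + (-171 + 1 + 16206)) = 10777*(-27748 + 16036) = 10777*(-11712) = -126220224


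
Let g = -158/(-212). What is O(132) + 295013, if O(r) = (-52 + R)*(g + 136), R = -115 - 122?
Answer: 27082323/106 ≈ 2.5549e+5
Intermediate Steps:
g = 79/106 (g = -158*(-1/212) = 79/106 ≈ 0.74528)
R = -237
O(r) = -4189055/106 (O(r) = (-52 - 237)*(79/106 + 136) = -289*14495/106 = -4189055/106)
O(132) + 295013 = -4189055/106 + 295013 = 27082323/106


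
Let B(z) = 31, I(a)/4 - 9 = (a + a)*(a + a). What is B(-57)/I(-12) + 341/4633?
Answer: 941563/10841220 ≈ 0.086850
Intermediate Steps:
I(a) = 36 + 16*a² (I(a) = 36 + 4*((a + a)*(a + a)) = 36 + 4*((2*a)*(2*a)) = 36 + 4*(4*a²) = 36 + 16*a²)
B(-57)/I(-12) + 341/4633 = 31/(36 + 16*(-12)²) + 341/4633 = 31/(36 + 16*144) + 341*(1/4633) = 31/(36 + 2304) + 341/4633 = 31/2340 + 341/4633 = 941563/10841220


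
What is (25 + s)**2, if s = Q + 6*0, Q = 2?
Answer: 729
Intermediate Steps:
s = 2 (s = 2 + 6*0 = 2 + 0 = 2)
(25 + s)**2 = (25 + 2)**2 = 27**2 = 729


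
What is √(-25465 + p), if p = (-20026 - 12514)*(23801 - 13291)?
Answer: I*√342020865 ≈ 18494.0*I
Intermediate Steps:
p = -341995400 (p = -32540*10510 = -341995400)
√(-25465 + p) = √(-25465 - 341995400) = √(-342020865) = I*√342020865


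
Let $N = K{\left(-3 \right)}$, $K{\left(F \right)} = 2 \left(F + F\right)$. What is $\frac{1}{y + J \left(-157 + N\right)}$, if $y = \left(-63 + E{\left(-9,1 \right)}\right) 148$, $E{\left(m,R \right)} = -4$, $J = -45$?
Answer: $- \frac{1}{2311} \approx -0.00043271$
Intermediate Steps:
$K{\left(F \right)} = 4 F$ ($K{\left(F \right)} = 2 \cdot 2 F = 4 F$)
$N = -12$ ($N = 4 \left(-3\right) = -12$)
$y = -9916$ ($y = \left(-63 - 4\right) 148 = \left(-67\right) 148 = -9916$)
$\frac{1}{y + J \left(-157 + N\right)} = \frac{1}{-9916 - 45 \left(-157 - 12\right)} = \frac{1}{-9916 - -7605} = \frac{1}{-9916 + 7605} = \frac{1}{-2311} = - \frac{1}{2311}$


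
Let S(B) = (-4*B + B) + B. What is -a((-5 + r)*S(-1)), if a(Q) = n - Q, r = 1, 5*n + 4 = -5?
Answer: -31/5 ≈ -6.2000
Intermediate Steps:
n = -9/5 (n = -⅘ + (⅕)*(-5) = -⅘ - 1 = -9/5 ≈ -1.8000)
S(B) = -2*B (S(B) = -3*B + B = -2*B)
a(Q) = -9/5 - Q
-a((-5 + r)*S(-1)) = -(-9/5 - (-5 + 1)*(-2*(-1))) = -(-9/5 - (-4)*2) = -(-9/5 - 1*(-8)) = -(-9/5 + 8) = -1*31/5 = -31/5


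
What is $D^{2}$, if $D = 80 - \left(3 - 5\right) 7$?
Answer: $8836$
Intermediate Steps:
$D = 94$ ($D = 80 - \left(-2\right) 7 = 80 - -14 = 80 + 14 = 94$)
$D^{2} = 94^{2} = 8836$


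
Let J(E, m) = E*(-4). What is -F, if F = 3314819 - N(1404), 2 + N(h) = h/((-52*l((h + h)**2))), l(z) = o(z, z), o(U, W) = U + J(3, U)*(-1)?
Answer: -8712317515741/2628292 ≈ -3.3148e+6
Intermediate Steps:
J(E, m) = -4*E
o(U, W) = 12 + U (o(U, W) = U - 4*3*(-1) = U - 12*(-1) = U + 12 = 12 + U)
l(z) = 12 + z
N(h) = -2 + h/(-624 - 208*h**2) (N(h) = -2 + h/((-52*(12 + (h + h)**2))) = -2 + h/((-52*(12 + (2*h)**2))) = -2 + h/((-52*(12 + 4*h**2))) = -2 + h/(-624 - 208*h**2))
F = 8712317515741/2628292 (F = 3314819 - (-1248 - 1*1404 - 416*1404**2)/(208*(3 + 1404**2)) = 3314819 - (-1248 - 1404 - 416*1971216)/(208*(3 + 1971216)) = 3314819 - (-1248 - 1404 - 820025856)/(208*1971219) = 3314819 - (-820028508)/(208*1971219) = 3314819 - 1*(-5256593/2628292) = 3314819 + 5256593/2628292 = 8712317515741/2628292 ≈ 3.3148e+6)
-F = -1*8712317515741/2628292 = -8712317515741/2628292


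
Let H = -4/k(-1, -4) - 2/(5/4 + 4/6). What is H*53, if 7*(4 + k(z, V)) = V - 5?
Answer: -12932/851 ≈ -15.196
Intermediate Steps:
k(z, V) = -33/7 + V/7 (k(z, V) = -4 + (V - 5)/7 = -4 + (-5 + V)/7 = -4 + (-5/7 + V/7) = -33/7 + V/7)
H = -244/851 (H = -4/(-33/7 + (⅐)*(-4)) - 2/(5/4 + 4/6) = -4/(-33/7 - 4/7) - 2/(5*(¼) + 4*(⅙)) = -4/(-37/7) - 2/(5/4 + ⅔) = -4*(-7/37) - 2/23/12 = 28/37 - 2*12/23 = 28/37 - 24/23 = -244/851 ≈ -0.28672)
H*53 = -244/851*53 = -12932/851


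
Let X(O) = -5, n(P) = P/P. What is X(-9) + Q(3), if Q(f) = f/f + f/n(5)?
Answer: -1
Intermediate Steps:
n(P) = 1
Q(f) = 1 + f (Q(f) = f/f + f/1 = 1 + f*1 = 1 + f)
X(-9) + Q(3) = -5 + (1 + 3) = -5 + 4 = -1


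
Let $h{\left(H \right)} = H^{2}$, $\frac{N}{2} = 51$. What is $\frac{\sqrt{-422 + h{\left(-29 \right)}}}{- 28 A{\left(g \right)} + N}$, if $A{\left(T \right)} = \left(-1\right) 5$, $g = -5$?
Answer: $\frac{\sqrt{419}}{242} \approx 0.084585$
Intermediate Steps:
$A{\left(T \right)} = -5$
$N = 102$ ($N = 2 \cdot 51 = 102$)
$\frac{\sqrt{-422 + h{\left(-29 \right)}}}{- 28 A{\left(g \right)} + N} = \frac{\sqrt{-422 + \left(-29\right)^{2}}}{\left(-28\right) \left(-5\right) + 102} = \frac{\sqrt{-422 + 841}}{140 + 102} = \frac{\sqrt{419}}{242}$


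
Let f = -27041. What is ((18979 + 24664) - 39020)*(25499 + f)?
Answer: -7128666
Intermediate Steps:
((18979 + 24664) - 39020)*(25499 + f) = ((18979 + 24664) - 39020)*(25499 - 27041) = (43643 - 39020)*(-1542) = 4623*(-1542) = -7128666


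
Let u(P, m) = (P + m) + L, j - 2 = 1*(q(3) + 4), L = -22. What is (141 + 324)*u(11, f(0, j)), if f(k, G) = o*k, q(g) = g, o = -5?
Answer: -5115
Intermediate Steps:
j = 9 (j = 2 + 1*(3 + 4) = 2 + 1*7 = 2 + 7 = 9)
f(k, G) = -5*k
u(P, m) = -22 + P + m (u(P, m) = (P + m) - 22 = -22 + P + m)
(141 + 324)*u(11, f(0, j)) = (141 + 324)*(-22 + 11 - 5*0) = 465*(-22 + 11 + 0) = 465*(-11) = -5115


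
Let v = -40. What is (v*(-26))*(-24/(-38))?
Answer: 12480/19 ≈ 656.84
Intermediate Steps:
(v*(-26))*(-24/(-38)) = (-40*(-26))*(-24/(-38)) = 1040*(-24*(-1/38)) = 1040*(12/19) = 12480/19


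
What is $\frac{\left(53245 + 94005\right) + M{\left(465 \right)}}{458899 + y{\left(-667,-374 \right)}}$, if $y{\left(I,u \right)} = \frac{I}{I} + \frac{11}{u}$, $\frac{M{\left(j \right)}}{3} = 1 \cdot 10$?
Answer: $\frac{5007520}{15602599} \approx 0.32094$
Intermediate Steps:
$M{\left(j \right)} = 30$ ($M{\left(j \right)} = 3 \cdot 1 \cdot 10 = 3 \cdot 10 = 30$)
$y{\left(I,u \right)} = 1 + \frac{11}{u}$
$\frac{\left(53245 + 94005\right) + M{\left(465 \right)}}{458899 + y{\left(-667,-374 \right)}} = \frac{\left(53245 + 94005\right) + 30}{458899 + \frac{11 - 374}{-374}} = \frac{147250 + 30}{458899 - - \frac{33}{34}} = \frac{147280}{458899 + \frac{33}{34}} = \frac{147280}{\frac{15602599}{34}} = 147280 \cdot \frac{34}{15602599} = \frac{5007520}{15602599}$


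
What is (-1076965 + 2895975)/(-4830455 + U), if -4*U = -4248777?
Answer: -7276040/15073043 ≈ -0.48272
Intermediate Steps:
U = 4248777/4 (U = -1/4*(-4248777) = 4248777/4 ≈ 1.0622e+6)
(-1076965 + 2895975)/(-4830455 + U) = (-1076965 + 2895975)/(-4830455 + 4248777/4) = 1819010/(-15073043/4) = 1819010*(-4/15073043) = -7276040/15073043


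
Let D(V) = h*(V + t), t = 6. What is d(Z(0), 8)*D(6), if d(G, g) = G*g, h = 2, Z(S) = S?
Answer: 0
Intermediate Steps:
D(V) = 12 + 2*V (D(V) = 2*(V + 6) = 2*(6 + V) = 12 + 2*V)
d(Z(0), 8)*D(6) = (0*8)*(12 + 2*6) = 0*(12 + 12) = 0*24 = 0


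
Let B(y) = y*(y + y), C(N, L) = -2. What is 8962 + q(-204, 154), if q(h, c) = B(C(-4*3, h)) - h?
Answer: 9174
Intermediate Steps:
B(y) = 2*y**2 (B(y) = y*(2*y) = 2*y**2)
q(h, c) = 8 - h (q(h, c) = 2*(-2)**2 - h = 2*4 - h = 8 - h)
8962 + q(-204, 154) = 8962 + (8 - 1*(-204)) = 8962 + (8 + 204) = 8962 + 212 = 9174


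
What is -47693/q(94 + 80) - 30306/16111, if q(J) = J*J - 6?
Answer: -1685744543/487679970 ≈ -3.4567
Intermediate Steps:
q(J) = -6 + J² (q(J) = J² - 6 = -6 + J²)
-47693/q(94 + 80) - 30306/16111 = -47693/(-6 + (94 + 80)²) - 30306/16111 = -47693/(-6 + 174²) - 30306*1/16111 = -47693/(-6 + 30276) - 30306/16111 = -47693/30270 - 30306/16111 = -1685744543/487679970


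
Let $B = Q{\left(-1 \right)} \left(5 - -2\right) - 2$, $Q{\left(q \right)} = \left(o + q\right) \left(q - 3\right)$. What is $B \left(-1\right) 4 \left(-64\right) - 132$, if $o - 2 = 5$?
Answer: $-43652$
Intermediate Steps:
$o = 7$ ($o = 2 + 5 = 7$)
$Q{\left(q \right)} = \left(-3 + q\right) \left(7 + q\right)$ ($Q{\left(q \right)} = \left(7 + q\right) \left(q - 3\right) = \left(7 + q\right) \left(-3 + q\right) = \left(-3 + q\right) \left(7 + q\right)$)
$B = -170$ ($B = \left(-21 + \left(-1\right)^{2} + 4 \left(-1\right)\right) \left(5 - -2\right) - 2 = \left(-21 + 1 - 4\right) \left(5 + 2\right) - 2 = \left(-24\right) 7 - 2 = -168 - 2 = -170$)
$B \left(-1\right) 4 \left(-64\right) - 132 = \left(-170\right) \left(-1\right) 4 \left(-64\right) - 132 = 170 \cdot 4 \left(-64\right) - 132 = 680 \left(-64\right) - 132 = -43520 - 132 = -43652$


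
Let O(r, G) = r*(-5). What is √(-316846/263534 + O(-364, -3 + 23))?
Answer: 3*√12141081139/7751 ≈ 42.647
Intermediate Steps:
O(r, G) = -5*r
√(-316846/263534 + O(-364, -3 + 23)) = √(-316846/263534 - 5*(-364)) = √(-316846*1/263534 + 1820) = √(-9319/7751 + 1820) = √(14097501/7751) = 3*√12141081139/7751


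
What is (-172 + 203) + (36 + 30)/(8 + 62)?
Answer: 1118/35 ≈ 31.943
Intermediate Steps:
(-172 + 203) + (36 + 30)/(8 + 62) = 31 + 66/70 = 31 + 66*(1/70) = 31 + 33/35 = 1118/35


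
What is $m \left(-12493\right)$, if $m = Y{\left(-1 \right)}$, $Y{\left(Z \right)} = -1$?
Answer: $12493$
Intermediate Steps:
$m = -1$
$m \left(-12493\right) = \left(-1\right) \left(-12493\right) = 12493$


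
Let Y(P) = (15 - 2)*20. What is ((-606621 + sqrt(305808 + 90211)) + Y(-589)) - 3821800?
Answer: -4428161 + sqrt(396019) ≈ -4.4275e+6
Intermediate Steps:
Y(P) = 260 (Y(P) = 13*20 = 260)
((-606621 + sqrt(305808 + 90211)) + Y(-589)) - 3821800 = ((-606621 + sqrt(305808 + 90211)) + 260) - 3821800 = ((-606621 + sqrt(396019)) + 260) - 3821800 = (-606361 + sqrt(396019)) - 3821800 = -4428161 + sqrt(396019)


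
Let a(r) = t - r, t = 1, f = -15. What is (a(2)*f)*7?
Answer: 105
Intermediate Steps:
a(r) = 1 - r
(a(2)*f)*7 = ((1 - 1*2)*(-15))*7 = ((1 - 2)*(-15))*7 = -1*(-15)*7 = 15*7 = 105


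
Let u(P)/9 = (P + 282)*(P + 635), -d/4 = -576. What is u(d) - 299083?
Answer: 68103203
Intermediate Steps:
d = 2304 (d = -4*(-576) = 2304)
u(P) = 9*(282 + P)*(635 + P) (u(P) = 9*((P + 282)*(P + 635)) = 9*((282 + P)*(635 + P)) = 9*(282 + P)*(635 + P))
u(d) - 299083 = (1611630 + 9*2304² + 8253*2304) - 299083 = (1611630 + 9*5308416 + 19014912) - 299083 = (1611630 + 47775744 + 19014912) - 299083 = 68402286 - 299083 = 68103203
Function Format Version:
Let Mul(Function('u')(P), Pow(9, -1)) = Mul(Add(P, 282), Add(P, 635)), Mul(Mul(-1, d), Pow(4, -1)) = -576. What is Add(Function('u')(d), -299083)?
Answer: 68103203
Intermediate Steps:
d = 2304 (d = Mul(-4, -576) = 2304)
Function('u')(P) = Mul(9, Add(282, P), Add(635, P)) (Function('u')(P) = Mul(9, Mul(Add(P, 282), Add(P, 635))) = Mul(9, Mul(Add(282, P), Add(635, P))) = Mul(9, Add(282, P), Add(635, P)))
Add(Function('u')(d), -299083) = Add(Add(1611630, Mul(9, Pow(2304, 2)), Mul(8253, 2304)), -299083) = Add(Add(1611630, Mul(9, 5308416), 19014912), -299083) = Add(Add(1611630, 47775744, 19014912), -299083) = Add(68402286, -299083) = 68103203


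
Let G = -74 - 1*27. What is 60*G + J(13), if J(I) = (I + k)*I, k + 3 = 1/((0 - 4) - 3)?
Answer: -41523/7 ≈ -5931.9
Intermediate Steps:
G = -101 (G = -74 - 27 = -101)
k = -22/7 (k = -3 + 1/((0 - 4) - 3) = -3 + 1/(-4 - 3) = -3 + 1/(-7) = -3 - 1/7 = -22/7 ≈ -3.1429)
J(I) = I*(-22/7 + I) (J(I) = (I - 22/7)*I = (-22/7 + I)*I = I*(-22/7 + I))
60*G + J(13) = 60*(-101) + (1/7)*13*(-22 + 7*13) = -6060 + (1/7)*13*(-22 + 91) = -6060 + (1/7)*13*69 = -6060 + 897/7 = -41523/7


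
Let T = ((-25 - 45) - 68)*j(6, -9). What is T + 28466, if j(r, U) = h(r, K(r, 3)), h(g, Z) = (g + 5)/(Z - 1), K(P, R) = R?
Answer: 27707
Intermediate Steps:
h(g, Z) = (5 + g)/(-1 + Z)
j(r, U) = 5/2 + r/2 (j(r, U) = (5 + r)/(-1 + 3) = (5 + r)/2 = 5/2 + r/2)
T = -759 (T = ((-25 - 45) - 68)*(5/2 + (1/2)*6) = (-70 - 68)*(5/2 + 3) = -138*11/2 = -759)
T + 28466 = -759 + 28466 = 27707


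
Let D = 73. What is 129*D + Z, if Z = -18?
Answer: 9399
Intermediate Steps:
129*D + Z = 129*73 - 18 = 9417 - 18 = 9399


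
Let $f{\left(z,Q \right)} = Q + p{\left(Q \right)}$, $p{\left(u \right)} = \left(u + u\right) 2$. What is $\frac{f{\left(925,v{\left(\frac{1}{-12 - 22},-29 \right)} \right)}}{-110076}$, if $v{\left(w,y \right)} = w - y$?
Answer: $- \frac{4925}{3742584} \approx -0.0013159$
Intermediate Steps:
$p{\left(u \right)} = 4 u$ ($p{\left(u \right)} = 2 u 2 = 4 u$)
$f{\left(z,Q \right)} = 5 Q$ ($f{\left(z,Q \right)} = Q + 4 Q = 5 Q$)
$\frac{f{\left(925,v{\left(\frac{1}{-12 - 22},-29 \right)} \right)}}{-110076} = \frac{5 \left(\frac{1}{-12 - 22} - -29\right)}{-110076} = 5 \left(\frac{1}{-34} + 29\right) \left(- \frac{1}{110076}\right) = 5 \left(- \frac{1}{34} + 29\right) \left(- \frac{1}{110076}\right) = 5 \cdot \frac{985}{34} \left(- \frac{1}{110076}\right) = \frac{4925}{34} \left(- \frac{1}{110076}\right) = - \frac{4925}{3742584}$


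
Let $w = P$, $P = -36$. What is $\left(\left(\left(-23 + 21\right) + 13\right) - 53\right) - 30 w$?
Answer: $1038$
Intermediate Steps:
$w = -36$
$\left(\left(\left(-23 + 21\right) + 13\right) - 53\right) - 30 w = \left(\left(\left(-23 + 21\right) + 13\right) - 53\right) - -1080 = \left(\left(-2 + 13\right) - 53\right) + 1080 = \left(11 - 53\right) + 1080 = -42 + 1080 = 1038$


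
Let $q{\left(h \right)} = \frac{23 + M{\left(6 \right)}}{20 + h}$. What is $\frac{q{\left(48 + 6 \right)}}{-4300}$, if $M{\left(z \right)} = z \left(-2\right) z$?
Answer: $\frac{49}{318200} \approx 0.00015399$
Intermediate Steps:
$M{\left(z \right)} = - 2 z^{2}$ ($M{\left(z \right)} = - 2 z z = - 2 z^{2}$)
$q{\left(h \right)} = - \frac{49}{20 + h}$ ($q{\left(h \right)} = \frac{23 - 2 \cdot 6^{2}}{20 + h} = \frac{23 - 72}{20 + h} = - \frac{49}{20 + h}$)
$\frac{q{\left(48 + 6 \right)}}{-4300} = \frac{\left(-49\right) \frac{1}{20 + \left(48 + 6\right)}}{-4300} = - \frac{49}{20 + 54} \left(- \frac{1}{4300}\right) = - \frac{49}{74} \left(- \frac{1}{4300}\right) = \left(-49\right) \frac{1}{74} \left(- \frac{1}{4300}\right) = \left(- \frac{49}{74}\right) \left(- \frac{1}{4300}\right) = \frac{49}{318200}$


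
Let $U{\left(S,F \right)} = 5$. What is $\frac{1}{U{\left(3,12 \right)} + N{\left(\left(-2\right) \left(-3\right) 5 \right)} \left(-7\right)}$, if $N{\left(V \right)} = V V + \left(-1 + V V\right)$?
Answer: $- \frac{1}{12588} \approx -7.9441 \cdot 10^{-5}$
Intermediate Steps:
$N{\left(V \right)} = -1 + 2 V^{2}$ ($N{\left(V \right)} = V^{2} + \left(-1 + V^{2}\right) = -1 + 2 V^{2}$)
$\frac{1}{U{\left(3,12 \right)} + N{\left(\left(-2\right) \left(-3\right) 5 \right)} \left(-7\right)} = \frac{1}{5 + \left(-1 + 2 \left(\left(-2\right) \left(-3\right) 5\right)^{2}\right) \left(-7\right)} = \frac{1}{5 + \left(-1 + 2 \left(6 \cdot 5\right)^{2}\right) \left(-7\right)} = \frac{1}{5 + \left(-1 + 2 \cdot 30^{2}\right) \left(-7\right)} = \frac{1}{5 + \left(-1 + 2 \cdot 900\right) \left(-7\right)} = \frac{1}{5 + \left(-1 + 1800\right) \left(-7\right)} = \frac{1}{5 + 1799 \left(-7\right)} = \frac{1}{5 - 12593} = \frac{1}{-12588} = - \frac{1}{12588}$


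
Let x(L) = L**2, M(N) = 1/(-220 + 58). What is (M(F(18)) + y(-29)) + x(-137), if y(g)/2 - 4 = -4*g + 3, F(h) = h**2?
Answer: 3080429/162 ≈ 19015.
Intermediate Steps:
M(N) = -1/162 (M(N) = 1/(-162) = -1/162)
y(g) = 14 - 8*g (y(g) = 8 + 2*(-4*g + 3) = 8 + 2*(3 - 4*g) = 8 + (6 - 8*g) = 14 - 8*g)
(M(F(18)) + y(-29)) + x(-137) = (-1/162 + (14 - 8*(-29))) + (-137)**2 = (-1/162 + (14 + 232)) + 18769 = (-1/162 + 246) + 18769 = 39851/162 + 18769 = 3080429/162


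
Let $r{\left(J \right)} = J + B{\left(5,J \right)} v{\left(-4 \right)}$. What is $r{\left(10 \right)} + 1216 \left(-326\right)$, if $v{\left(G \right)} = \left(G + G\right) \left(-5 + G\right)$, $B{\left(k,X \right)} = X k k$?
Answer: $-378406$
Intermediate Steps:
$B{\left(k,X \right)} = X k^{2}$
$v{\left(G \right)} = 2 G \left(-5 + G\right)$
$r{\left(J \right)} = 1801 J$ ($r{\left(J \right)} = J + J 5^{2} \cdot 2 \left(-4\right) \left(-5 - 4\right) = J + J 25 \cdot 2 \left(-4\right) \left(-9\right) = J + 25 J 72 = J + 1800 J = 1801 J$)
$r{\left(10 \right)} + 1216 \left(-326\right) = 1801 \cdot 10 + 1216 \left(-326\right) = 18010 - 396416 = -378406$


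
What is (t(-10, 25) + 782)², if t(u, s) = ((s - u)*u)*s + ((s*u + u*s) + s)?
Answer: 71284249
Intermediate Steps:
t(u, s) = s + 2*s*u + s*u*(s - u) (t(u, s) = (u*(s - u))*s + ((s*u + s*u) + s) = s*u*(s - u) + (2*s*u + s) = s*u*(s - u) + (s + 2*s*u) = s + 2*s*u + s*u*(s - u))
(t(-10, 25) + 782)² = (25*(1 - 1*(-10)² + 2*(-10) + 25*(-10)) + 782)² = (25*(1 - 1*100 - 20 - 250) + 782)² = (25*(1 - 100 - 20 - 250) + 782)² = (25*(-369) + 782)² = (-9225 + 782)² = (-8443)² = 71284249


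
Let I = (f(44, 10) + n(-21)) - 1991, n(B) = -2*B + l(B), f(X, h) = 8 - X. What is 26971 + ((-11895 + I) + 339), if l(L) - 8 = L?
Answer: 13417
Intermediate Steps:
l(L) = 8 + L
n(B) = 8 - B (n(B) = -2*B + (8 + B) = 8 - B)
I = -1998 (I = ((8 - 1*44) + (8 - 1*(-21))) - 1991 = ((8 - 44) + (8 + 21)) - 1991 = (-36 + 29) - 1991 = -7 - 1991 = -1998)
26971 + ((-11895 + I) + 339) = 26971 + ((-11895 - 1998) + 339) = 26971 + (-13893 + 339) = 26971 - 13554 = 13417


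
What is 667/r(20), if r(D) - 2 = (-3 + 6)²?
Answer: 667/11 ≈ 60.636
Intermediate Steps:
r(D) = 11 (r(D) = 2 + (-3 + 6)² = 2 + 3² = 2 + 9 = 11)
667/r(20) = 667/11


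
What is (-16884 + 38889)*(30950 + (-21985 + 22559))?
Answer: 693685620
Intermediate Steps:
(-16884 + 38889)*(30950 + (-21985 + 22559)) = 22005*(30950 + 574) = 22005*31524 = 693685620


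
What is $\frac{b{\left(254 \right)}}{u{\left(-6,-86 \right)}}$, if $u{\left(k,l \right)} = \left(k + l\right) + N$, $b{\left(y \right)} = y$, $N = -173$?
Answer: $- \frac{254}{265} \approx -0.95849$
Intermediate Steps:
$u{\left(k,l \right)} = -173 + k + l$ ($u{\left(k,l \right)} = \left(k + l\right) - 173 = -173 + k + l$)
$\frac{b{\left(254 \right)}}{u{\left(-6,-86 \right)}} = \frac{254}{-173 - 6 - 86} = \frac{254}{-265} = 254 \left(- \frac{1}{265}\right) = - \frac{254}{265}$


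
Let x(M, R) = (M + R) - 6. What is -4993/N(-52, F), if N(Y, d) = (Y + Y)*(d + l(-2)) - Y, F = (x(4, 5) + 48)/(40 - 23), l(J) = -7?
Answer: -4993/468 ≈ -10.669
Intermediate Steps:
x(M, R) = -6 + M + R
F = 3 (F = ((-6 + 4 + 5) + 48)/(40 - 23) = (3 + 48)/17 = 51*(1/17) = 3)
N(Y, d) = -Y + 2*Y*(-7 + d) (N(Y, d) = (Y + Y)*(d - 7) - Y = (2*Y)*(-7 + d) - Y = 2*Y*(-7 + d) - Y = -Y + 2*Y*(-7 + d))
-4993/N(-52, F) = -4993*(-1/(52*(-15 + 2*3))) = -4993*(-1/(52*(-15 + 6))) = -4993/((-52*(-9))) = -4993/468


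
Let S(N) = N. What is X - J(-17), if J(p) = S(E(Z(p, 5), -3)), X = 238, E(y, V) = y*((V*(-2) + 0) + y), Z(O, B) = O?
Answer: 51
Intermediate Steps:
E(y, V) = y*(y - 2*V) (E(y, V) = y*((-2*V + 0) + y) = y*(-2*V + y) = y*(y - 2*V))
J(p) = p*(6 + p) (J(p) = p*(p - 2*(-3)) = p*(p + 6) = p*(6 + p))
X - J(-17) = 238 - (-17)*(6 - 17) = 238 - (-17)*(-11) = 238 - 1*187 = 238 - 187 = 51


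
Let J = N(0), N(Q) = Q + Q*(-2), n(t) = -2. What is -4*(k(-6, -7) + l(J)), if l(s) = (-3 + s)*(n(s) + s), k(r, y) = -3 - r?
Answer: -36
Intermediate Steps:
N(Q) = -Q (N(Q) = Q - 2*Q = -Q)
J = 0 (J = -1*0 = 0)
l(s) = (-3 + s)*(-2 + s)
-4*(k(-6, -7) + l(J)) = -4*((-3 - 1*(-6)) + (6 + 0**2 - 5*0)) = -4*((-3 + 6) + (6 + 0 + 0)) = -4*(3 + 6) = -4*9 = -36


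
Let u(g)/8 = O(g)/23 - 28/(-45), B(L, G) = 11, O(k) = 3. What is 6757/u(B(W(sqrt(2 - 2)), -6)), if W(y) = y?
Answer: 6993495/6232 ≈ 1122.2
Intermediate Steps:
u(g) = 6232/1035 (u(g) = 8*(3/23 - 28/(-45)) = 8*(3*(1/23) - 28*(-1/45)) = 8*(3/23 + 28/45) = 8*(779/1035) = 6232/1035)
6757/u(B(W(sqrt(2 - 2)), -6)) = 6757/(6232/1035) = 6757*(1035/6232) = 6993495/6232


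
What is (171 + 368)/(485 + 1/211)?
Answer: 113729/102336 ≈ 1.1113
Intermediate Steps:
(171 + 368)/(485 + 1/211) = 539/(485 + 1/211) = 539/(102336/211) = 539*(211/102336) = 113729/102336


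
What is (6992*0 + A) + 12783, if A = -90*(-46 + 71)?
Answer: 10533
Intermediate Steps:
A = -2250 (A = -90*25 = -2250)
(6992*0 + A) + 12783 = (6992*0 - 2250) + 12783 = (0 - 2250) + 12783 = -2250 + 12783 = 10533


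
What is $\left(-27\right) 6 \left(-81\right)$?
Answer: $13122$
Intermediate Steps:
$\left(-27\right) 6 \left(-81\right) = \left(-162\right) \left(-81\right) = 13122$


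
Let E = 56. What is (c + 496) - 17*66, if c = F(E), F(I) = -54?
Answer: -680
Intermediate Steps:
c = -54
(c + 496) - 17*66 = (-54 + 496) - 17*66 = 442 - 1122 = -680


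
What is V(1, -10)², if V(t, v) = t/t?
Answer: 1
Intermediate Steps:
V(t, v) = 1
V(1, -10)² = 1² = 1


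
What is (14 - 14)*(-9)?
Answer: 0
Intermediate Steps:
(14 - 14)*(-9) = 0*(-9) = 0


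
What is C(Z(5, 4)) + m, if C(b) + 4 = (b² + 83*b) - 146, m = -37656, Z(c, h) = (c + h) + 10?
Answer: -35868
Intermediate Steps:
Z(c, h) = 10 + c + h
C(b) = -150 + b² + 83*b (C(b) = -4 + ((b² + 83*b) - 146) = -4 + (-146 + b² + 83*b) = -150 + b² + 83*b)
C(Z(5, 4)) + m = (-150 + (10 + 5 + 4)² + 83*(10 + 5 + 4)) - 37656 = (-150 + 19² + 83*19) - 37656 = (-150 + 361 + 1577) - 37656 = 1788 - 37656 = -35868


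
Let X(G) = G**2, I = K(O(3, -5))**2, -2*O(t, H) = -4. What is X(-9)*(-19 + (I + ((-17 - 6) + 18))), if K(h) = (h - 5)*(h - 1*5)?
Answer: 4617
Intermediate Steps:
O(t, H) = 2 (O(t, H) = -1/2*(-4) = 2)
K(h) = (-5 + h)**2 (K(h) = (-5 + h)*(h - 5) = (-5 + h)*(-5 + h) = (-5 + h)**2)
I = 81 (I = ((-5 + 2)**2)**2 = ((-3)**2)**2 = 9**2 = 81)
X(-9)*(-19 + (I + ((-17 - 6) + 18))) = (-9)**2*(-19 + (81 + ((-17 - 6) + 18))) = 81*(-19 + (81 + (-23 + 18))) = 81*(-19 + (81 - 5)) = 81*(-19 + 76) = 81*57 = 4617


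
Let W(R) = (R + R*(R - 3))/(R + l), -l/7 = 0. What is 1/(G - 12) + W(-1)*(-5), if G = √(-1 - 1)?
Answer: 1089/73 - I*√2/146 ≈ 14.918 - 0.0096864*I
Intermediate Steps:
l = 0 (l = -7*0 = 0)
G = I*√2 (G = √(-2) = I*√2 ≈ 1.4142*I)
W(R) = (R + R*(-3 + R))/R (W(R) = (R + R*(R - 3))/(R + 0) = (R + R*(-3 + R))/R)
1/(G - 12) + W(-1)*(-5) = 1/(I*√2 - 12) + (-2 - 1)*(-5) = 1/(-12 + I*√2) - 3*(-5) = 1/(-12 + I*√2) + 15 = 15 + 1/(-12 + I*√2)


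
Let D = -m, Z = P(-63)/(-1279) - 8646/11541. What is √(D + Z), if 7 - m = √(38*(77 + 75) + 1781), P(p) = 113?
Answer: √(-189741931812740 + 24209480017969*√7557)/4920313 ≈ 8.8934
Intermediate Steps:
Z = -4120789/4920313 (Z = 113/(-1279) - 8646/11541 = 113*(-1/1279) - 8646*1/11541 = -113/1279 - 2882/3847 = -4120789/4920313 ≈ -0.83751)
m = 7 - √7557 (m = 7 - √(38*(77 + 75) + 1781) = 7 - √(38*152 + 1781) = 7 - √(5776 + 1781) = 7 - √7557 ≈ -79.931)
D = -7 + √7557 (D = -(7 - √7557) = -7 + √7557 ≈ 79.931)
√(D + Z) = √((-7 + √7557) - 4120789/4920313) = √(-38562980/4920313 + √7557)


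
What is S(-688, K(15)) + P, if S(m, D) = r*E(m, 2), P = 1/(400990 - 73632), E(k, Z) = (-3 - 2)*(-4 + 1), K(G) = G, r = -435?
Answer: -2136010949/327358 ≈ -6525.0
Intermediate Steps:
E(k, Z) = 15 (E(k, Z) = -5*(-3) = 15)
P = 1/327358 ≈ 3.0548e-6
S(m, D) = -6525 (S(m, D) = -435*15 = -6525)
S(-688, K(15)) + P = -6525 + 1/327358 = -2136010949/327358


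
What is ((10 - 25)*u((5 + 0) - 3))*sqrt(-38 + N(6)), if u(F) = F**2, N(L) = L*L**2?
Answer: -60*sqrt(178) ≈ -800.50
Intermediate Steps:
N(L) = L**3
((10 - 25)*u((5 + 0) - 3))*sqrt(-38 + N(6)) = ((10 - 25)*((5 + 0) - 3)**2)*sqrt(-38 + 6**3) = (-15*(5 - 3)**2)*sqrt(-38 + 216) = (-15*2**2)*sqrt(178) = (-15*4)*sqrt(178) = -60*sqrt(178)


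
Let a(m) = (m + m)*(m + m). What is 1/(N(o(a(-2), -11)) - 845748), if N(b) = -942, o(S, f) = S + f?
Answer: -1/846690 ≈ -1.1811e-6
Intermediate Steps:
a(m) = 4*m² (a(m) = (2*m)*(2*m) = 4*m²)
1/(N(o(a(-2), -11)) - 845748) = 1/(-942 - 845748) = 1/(-846690) = -1/846690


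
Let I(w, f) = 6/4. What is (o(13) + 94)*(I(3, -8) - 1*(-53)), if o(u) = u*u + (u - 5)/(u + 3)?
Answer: 57443/4 ≈ 14361.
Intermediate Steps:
I(w, f) = 3/2 (I(w, f) = 6*(¼) = 3/2)
o(u) = u² + (-5 + u)/(3 + u)
(o(13) + 94)*(I(3, -8) - 1*(-53)) = ((-5 + 13 + 13³ + 3*13²)/(3 + 13) + 94)*(3/2 - 1*(-53)) = ((-5 + 13 + 2197 + 3*169)/16 + 94)*(3/2 + 53) = ((-5 + 13 + 2197 + 507)/16 + 94)*(109/2) = ((1/16)*2712 + 94)*(109/2) = (339/2 + 94)*(109/2) = (527/2)*(109/2) = 57443/4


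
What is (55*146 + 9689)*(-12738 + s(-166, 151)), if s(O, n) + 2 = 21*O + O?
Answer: -290449848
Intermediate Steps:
s(O, n) = -2 + 22*O (s(O, n) = -2 + (21*O + O) = -2 + 22*O)
(55*146 + 9689)*(-12738 + s(-166, 151)) = (55*146 + 9689)*(-12738 + (-2 + 22*(-166))) = (8030 + 9689)*(-12738 + (-2 - 3652)) = 17719*(-12738 - 3654) = 17719*(-16392) = -290449848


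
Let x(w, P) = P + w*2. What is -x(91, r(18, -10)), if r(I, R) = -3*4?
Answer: -170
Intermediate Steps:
r(I, R) = -12
x(w, P) = P + 2*w
-x(91, r(18, -10)) = -(-12 + 2*91) = -(-12 + 182) = -1*170 = -170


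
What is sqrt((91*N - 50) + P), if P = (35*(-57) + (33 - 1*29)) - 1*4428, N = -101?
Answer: 6*I*sqrt(435) ≈ 125.14*I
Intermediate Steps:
P = -6419 (P = (-1995 + (33 - 29)) - 4428 = (-1995 + 4) - 4428 = -1991 - 4428 = -6419)
sqrt((91*N - 50) + P) = sqrt((91*(-101) - 50) - 6419) = sqrt((-9191 - 50) - 6419) = sqrt(-9241 - 6419) = sqrt(-15660) = 6*I*sqrt(435)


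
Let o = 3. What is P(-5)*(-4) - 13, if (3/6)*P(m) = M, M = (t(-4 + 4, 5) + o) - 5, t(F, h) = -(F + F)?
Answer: 3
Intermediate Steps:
t(F, h) = -2*F
M = -2 (M = (-2*(-4 + 4) + 3) - 5 = (-2*0 + 3) - 5 = (0 + 3) - 5 = 3 - 5 = -2)
P(m) = -4 (P(m) = 2*(-2) = -4)
P(-5)*(-4) - 13 = -4*(-4) - 13 = 16 - 13 = 3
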